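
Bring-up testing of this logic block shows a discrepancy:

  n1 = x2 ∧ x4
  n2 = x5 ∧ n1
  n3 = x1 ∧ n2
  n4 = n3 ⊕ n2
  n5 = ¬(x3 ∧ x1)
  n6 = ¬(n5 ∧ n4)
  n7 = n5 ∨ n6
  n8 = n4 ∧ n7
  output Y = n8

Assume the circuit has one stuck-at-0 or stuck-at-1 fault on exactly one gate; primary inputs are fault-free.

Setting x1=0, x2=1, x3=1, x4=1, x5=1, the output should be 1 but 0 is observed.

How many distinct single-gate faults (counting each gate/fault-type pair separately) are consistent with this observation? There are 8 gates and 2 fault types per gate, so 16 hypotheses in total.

6

Fault-free: n1=1, n2=1, n3=0, n4=1, n5=1, n6=0, n7=1, n8=1 → 1. Observed 0.
  n1: stuck-at-0 ✓; others ✗
  n2: stuck-at-0 ✓; others ✗
  n3: stuck-at-1 ✓; others ✗
  n4: stuck-at-0 ✓; others ✗
  n5: none of the 2 fault types match ✗
  n6: none of the 2 fault types match ✗
  n7: stuck-at-0 ✓; others ✗
  n8: stuck-at-0 ✓; others ✗
Consistent faults: {n1 stuck-at-0, n2 stuck-at-0, n3 stuck-at-1, n4 stuck-at-0, n7 stuck-at-0, n8 stuck-at-0} — 6 in all.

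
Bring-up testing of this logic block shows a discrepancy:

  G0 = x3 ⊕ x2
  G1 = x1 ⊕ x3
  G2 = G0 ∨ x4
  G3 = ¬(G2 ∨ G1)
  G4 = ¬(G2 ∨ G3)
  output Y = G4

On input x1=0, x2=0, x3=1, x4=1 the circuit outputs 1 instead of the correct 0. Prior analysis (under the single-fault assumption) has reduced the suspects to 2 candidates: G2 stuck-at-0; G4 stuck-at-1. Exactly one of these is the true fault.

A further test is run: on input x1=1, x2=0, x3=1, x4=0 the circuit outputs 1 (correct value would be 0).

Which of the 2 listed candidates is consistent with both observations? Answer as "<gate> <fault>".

G4 stuck-at-1

Evaluate each candidate on input x1=1, x2=0, x3=1, x4=0:
  G2 stuck-at-0: G0=1, G1=0, G2=0 [stuck-at-0], G3=1, G4=0 → 0 — eliminated
  G4 stuck-at-1: G0=1, G1=0, G2=1, G3=0, G4=1 [stuck-at-1] → 1 — matches
Only G4 stuck-at-1 reproduces the observed 1.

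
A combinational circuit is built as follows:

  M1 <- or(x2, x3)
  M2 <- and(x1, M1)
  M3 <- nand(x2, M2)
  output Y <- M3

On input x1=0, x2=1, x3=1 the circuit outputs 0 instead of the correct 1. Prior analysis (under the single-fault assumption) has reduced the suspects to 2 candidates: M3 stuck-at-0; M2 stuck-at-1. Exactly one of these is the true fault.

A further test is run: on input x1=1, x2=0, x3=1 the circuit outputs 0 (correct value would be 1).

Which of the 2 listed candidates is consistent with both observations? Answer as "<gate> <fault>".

Evaluate each candidate on input x1=1, x2=0, x3=1:
  M3 stuck-at-0: M1=1, M2=1, M3=0 [stuck-at-0] → 0 — matches
  M2 stuck-at-1: M1=1, M2=1 [stuck-at-1], M3=1 → 1 — eliminated
Only M3 stuck-at-0 reproduces the observed 0.

M3 stuck-at-0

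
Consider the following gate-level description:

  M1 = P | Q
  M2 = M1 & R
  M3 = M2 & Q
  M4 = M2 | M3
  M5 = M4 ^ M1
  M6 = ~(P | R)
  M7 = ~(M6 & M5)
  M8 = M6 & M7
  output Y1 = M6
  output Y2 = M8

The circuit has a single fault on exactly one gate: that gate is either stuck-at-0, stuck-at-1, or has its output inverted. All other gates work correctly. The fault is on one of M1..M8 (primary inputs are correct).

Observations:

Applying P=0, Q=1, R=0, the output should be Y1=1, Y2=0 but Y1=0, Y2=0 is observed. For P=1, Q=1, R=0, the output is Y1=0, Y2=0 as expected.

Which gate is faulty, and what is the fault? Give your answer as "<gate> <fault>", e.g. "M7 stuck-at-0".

M6 stuck-at-0

Fault-free values for test 1 (P=0, Q=1, R=0): M1=1, M2=0, M3=0, M4=0, M5=1, M6=1, M7=0, M8=0, giving Y1=1, Y2=0. Observed Y1=0, Y2=0.
Test 1: faults giving observed Y1=0, Y2=0 are {M6 stuck-at-0, M6 inverted output}.
Test 2 (P=1, Q=1, R=0): fault-free M1=1, M2=0, M3=0, M4=0, M5=1, M6=0, M7=1, M8=0 → Y1=0, Y2=0; observed Y1=0, Y2=0. Eliminates M6 inverted output.
Only M6 stuck-at-0 is consistent with every test.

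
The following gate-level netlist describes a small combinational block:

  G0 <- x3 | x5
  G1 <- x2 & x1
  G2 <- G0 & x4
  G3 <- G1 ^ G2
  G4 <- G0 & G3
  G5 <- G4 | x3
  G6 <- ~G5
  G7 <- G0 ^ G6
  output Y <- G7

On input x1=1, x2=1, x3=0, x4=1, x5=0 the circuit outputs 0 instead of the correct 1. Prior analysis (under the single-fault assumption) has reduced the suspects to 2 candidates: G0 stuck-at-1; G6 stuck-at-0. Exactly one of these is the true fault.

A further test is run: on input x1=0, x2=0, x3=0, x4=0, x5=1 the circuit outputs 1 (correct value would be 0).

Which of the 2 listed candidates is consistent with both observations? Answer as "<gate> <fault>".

Evaluate each candidate on input x1=0, x2=0, x3=0, x4=0, x5=1:
  G0 stuck-at-1: G0=1 [stuck-at-1], G1=0, G2=0, G3=0, G4=0, G5=0, G6=1, G7=0 → 0 — eliminated
  G6 stuck-at-0: G0=1, G1=0, G2=0, G3=0, G4=0, G5=0, G6=0 [stuck-at-0], G7=1 → 1 — matches
Only G6 stuck-at-0 reproduces the observed 1.

G6 stuck-at-0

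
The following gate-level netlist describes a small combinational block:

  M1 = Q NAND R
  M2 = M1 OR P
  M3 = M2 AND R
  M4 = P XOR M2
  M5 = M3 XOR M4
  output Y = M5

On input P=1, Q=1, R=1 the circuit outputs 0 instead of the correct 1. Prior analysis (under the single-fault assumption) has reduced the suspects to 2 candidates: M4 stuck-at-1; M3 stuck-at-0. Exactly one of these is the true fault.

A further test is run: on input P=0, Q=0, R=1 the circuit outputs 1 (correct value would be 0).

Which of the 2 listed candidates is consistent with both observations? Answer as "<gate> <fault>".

M3 stuck-at-0

Evaluate each candidate on input P=0, Q=0, R=1:
  M4 stuck-at-1: M1=1, M2=1, M3=1, M4=1 [stuck-at-1], M5=0 → 0 — eliminated
  M3 stuck-at-0: M1=1, M2=1, M3=0 [stuck-at-0], M4=1, M5=1 → 1 — matches
Only M3 stuck-at-0 reproduces the observed 1.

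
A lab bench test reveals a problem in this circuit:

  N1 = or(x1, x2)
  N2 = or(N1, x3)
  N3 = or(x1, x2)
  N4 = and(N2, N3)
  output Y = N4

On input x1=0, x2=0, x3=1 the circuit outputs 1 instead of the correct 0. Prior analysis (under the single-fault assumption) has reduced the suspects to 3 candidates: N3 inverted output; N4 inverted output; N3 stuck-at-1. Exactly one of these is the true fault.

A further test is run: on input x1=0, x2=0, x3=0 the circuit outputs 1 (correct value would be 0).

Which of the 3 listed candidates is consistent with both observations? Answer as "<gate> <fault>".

Evaluate each candidate on input x1=0, x2=0, x3=0:
  N3 inverted output: N1=0, N2=0, N3=1 [inverted output], N4=0 → 0 — eliminated
  N4 inverted output: N1=0, N2=0, N3=0, N4=1 [inverted output] → 1 — matches
  N3 stuck-at-1: N1=0, N2=0, N3=1 [stuck-at-1], N4=0 → 0 — eliminated
Only N4 inverted output reproduces the observed 1.

N4 inverted output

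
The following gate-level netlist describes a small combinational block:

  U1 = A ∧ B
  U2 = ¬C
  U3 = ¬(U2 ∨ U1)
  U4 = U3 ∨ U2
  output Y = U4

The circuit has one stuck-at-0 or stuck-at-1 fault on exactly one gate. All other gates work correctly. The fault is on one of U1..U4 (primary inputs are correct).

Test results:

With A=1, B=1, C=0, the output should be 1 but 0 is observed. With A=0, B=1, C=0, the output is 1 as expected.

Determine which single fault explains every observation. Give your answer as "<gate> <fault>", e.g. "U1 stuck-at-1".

U2 stuck-at-0

Fault-free values for test 1 (A=1, B=1, C=0): U1=1, U2=1, U3=0, U4=1, giving Y=1. Observed 0.
Test 1: faults giving observed 0 are {U2 stuck-at-0, U4 stuck-at-0}.
Test 2 (A=0, B=1, C=0): fault-free U1=0, U2=1, U3=0, U4=1 → 1; observed 1. Eliminates U4 stuck-at-0.
Only U2 stuck-at-0 is consistent with every test.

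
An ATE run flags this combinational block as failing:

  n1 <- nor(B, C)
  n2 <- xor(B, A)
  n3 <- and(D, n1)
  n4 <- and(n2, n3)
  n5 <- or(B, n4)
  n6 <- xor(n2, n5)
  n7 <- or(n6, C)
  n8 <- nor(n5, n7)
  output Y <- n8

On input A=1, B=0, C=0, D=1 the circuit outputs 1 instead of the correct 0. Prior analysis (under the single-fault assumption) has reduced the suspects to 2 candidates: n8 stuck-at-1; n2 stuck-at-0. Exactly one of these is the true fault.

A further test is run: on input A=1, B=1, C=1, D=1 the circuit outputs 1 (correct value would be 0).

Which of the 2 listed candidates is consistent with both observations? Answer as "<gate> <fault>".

Evaluate each candidate on input A=1, B=1, C=1, D=1:
  n8 stuck-at-1: n1=0, n2=0, n3=0, n4=0, n5=1, n6=1, n7=1, n8=1 [stuck-at-1] → 1 — matches
  n2 stuck-at-0: n1=0, n2=0 [stuck-at-0], n3=0, n4=0, n5=1, n6=1, n7=1, n8=0 → 0 — eliminated
Only n8 stuck-at-1 reproduces the observed 1.

n8 stuck-at-1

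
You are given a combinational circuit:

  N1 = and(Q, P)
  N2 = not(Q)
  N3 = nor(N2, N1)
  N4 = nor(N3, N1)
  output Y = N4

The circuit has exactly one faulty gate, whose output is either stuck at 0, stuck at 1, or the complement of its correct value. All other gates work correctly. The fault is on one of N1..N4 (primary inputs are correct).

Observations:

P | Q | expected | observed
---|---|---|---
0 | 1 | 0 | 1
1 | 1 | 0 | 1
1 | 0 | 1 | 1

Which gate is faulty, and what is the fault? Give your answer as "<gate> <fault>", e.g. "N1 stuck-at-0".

Fault-free values for test 1 (P=0, Q=1): N1=0, N2=0, N3=1, N4=0, giving Y=0. Observed 1.
Test 1: faults giving observed 1 are {N2 stuck-at-1, N2 inverted output, N3 stuck-at-0, N3 inverted output, N4 stuck-at-1, N4 inverted output}.
Test 2 (P=1, Q=1): fault-free N1=1, N2=0, N3=0, N4=0 → 0; observed 1. Eliminates N2 stuck-at-1, N2 inverted output, N3 stuck-at-0, N3 inverted output.
Test 3 (P=1, Q=0): fault-free N1=0, N2=1, N3=0, N4=1 → 1; observed 1. Eliminates N4 inverted output.
Only N4 stuck-at-1 is consistent with every test.

N4 stuck-at-1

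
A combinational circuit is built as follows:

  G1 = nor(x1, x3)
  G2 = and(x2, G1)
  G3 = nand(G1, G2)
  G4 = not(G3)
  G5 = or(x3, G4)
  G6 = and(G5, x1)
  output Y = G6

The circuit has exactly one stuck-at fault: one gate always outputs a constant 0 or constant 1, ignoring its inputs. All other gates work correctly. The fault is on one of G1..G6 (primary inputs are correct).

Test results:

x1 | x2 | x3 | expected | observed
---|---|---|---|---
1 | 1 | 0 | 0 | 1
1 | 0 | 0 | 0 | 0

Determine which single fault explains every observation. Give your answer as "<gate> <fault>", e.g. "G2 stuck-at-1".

Fault-free values for test 1 (x1=1, x2=1, x3=0): G1=0, G2=0, G3=1, G4=0, G5=0, G6=0, giving Y=0. Observed 1.
Test 1: faults giving observed 1 are {G1 stuck-at-1, G3 stuck-at-0, G4 stuck-at-1, G5 stuck-at-1, G6 stuck-at-1}.
Test 2 (x1=1, x2=0, x3=0): fault-free G1=0, G2=0, G3=1, G4=0, G5=0, G6=0 → 0; observed 0. Eliminates G3 stuck-at-0, G4 stuck-at-1, G5 stuck-at-1, G6 stuck-at-1.
Only G1 stuck-at-1 is consistent with every test.

G1 stuck-at-1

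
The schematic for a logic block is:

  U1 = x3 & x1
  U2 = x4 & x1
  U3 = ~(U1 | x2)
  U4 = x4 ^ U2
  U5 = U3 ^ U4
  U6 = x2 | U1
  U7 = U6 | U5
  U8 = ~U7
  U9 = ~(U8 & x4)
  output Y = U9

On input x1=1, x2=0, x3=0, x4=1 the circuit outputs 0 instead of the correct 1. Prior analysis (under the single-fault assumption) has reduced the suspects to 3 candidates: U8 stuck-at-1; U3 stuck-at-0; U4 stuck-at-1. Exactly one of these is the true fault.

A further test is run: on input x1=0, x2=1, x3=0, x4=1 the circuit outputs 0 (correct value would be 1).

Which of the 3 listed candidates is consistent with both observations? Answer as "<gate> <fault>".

U8 stuck-at-1

Evaluate each candidate on input x1=0, x2=1, x3=0, x4=1:
  U8 stuck-at-1: U1=0, U2=0, U3=0, U4=1, U5=1, U6=1, U7=1, U8=1 [stuck-at-1], U9=0 → 0 — matches
  U3 stuck-at-0: U1=0, U2=0, U3=0 [stuck-at-0], U4=1, U5=1, U6=1, U7=1, U8=0, U9=1 → 1 — eliminated
  U4 stuck-at-1: U1=0, U2=0, U3=0, U4=1 [stuck-at-1], U5=1, U6=1, U7=1, U8=0, U9=1 → 1 — eliminated
Only U8 stuck-at-1 reproduces the observed 0.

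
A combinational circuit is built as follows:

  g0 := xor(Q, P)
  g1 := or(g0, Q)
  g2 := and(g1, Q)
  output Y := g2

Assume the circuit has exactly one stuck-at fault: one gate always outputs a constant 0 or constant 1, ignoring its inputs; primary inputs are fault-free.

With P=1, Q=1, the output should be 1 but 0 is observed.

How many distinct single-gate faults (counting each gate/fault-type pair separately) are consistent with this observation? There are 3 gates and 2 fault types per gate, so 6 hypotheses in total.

2

Fault-free: g0=0, g1=1, g2=1 → 1. Observed 0.
  g0 stuck-at-0: output 1 ✗
  g0 stuck-at-1: output 1 ✗
  g1 stuck-at-0: output 0 ✓
  g1 stuck-at-1: output 1 ✗
  g2 stuck-at-0: output 0 ✓
  g2 stuck-at-1: output 1 ✗
Consistent faults: {g1 stuck-at-0, g2 stuck-at-0} — 2 in all.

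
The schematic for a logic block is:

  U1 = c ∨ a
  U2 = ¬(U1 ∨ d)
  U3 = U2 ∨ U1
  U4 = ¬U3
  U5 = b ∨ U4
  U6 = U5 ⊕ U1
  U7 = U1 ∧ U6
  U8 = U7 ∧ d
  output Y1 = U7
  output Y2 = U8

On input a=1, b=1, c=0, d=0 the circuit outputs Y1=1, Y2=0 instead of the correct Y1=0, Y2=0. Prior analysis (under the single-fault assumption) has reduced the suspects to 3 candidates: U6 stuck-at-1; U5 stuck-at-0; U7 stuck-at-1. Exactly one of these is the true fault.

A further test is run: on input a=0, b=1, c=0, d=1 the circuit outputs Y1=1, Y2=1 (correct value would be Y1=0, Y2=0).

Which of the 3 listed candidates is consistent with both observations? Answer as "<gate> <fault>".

U7 stuck-at-1

Evaluate each candidate on input a=0, b=1, c=0, d=1:
  U6 stuck-at-1: U1=0, U2=0, U3=0, U4=1, U5=1, U6=1 [stuck-at-1], U7=0, U8=0 → Y1=0, Y2=0 — eliminated
  U5 stuck-at-0: U1=0, U2=0, U3=0, U4=1, U5=0 [stuck-at-0], U6=0, U7=0, U8=0 → Y1=0, Y2=0 — eliminated
  U7 stuck-at-1: U1=0, U2=0, U3=0, U4=1, U5=1, U6=1, U7=1 [stuck-at-1], U8=1 → Y1=1, Y2=1 — matches
Only U7 stuck-at-1 reproduces the observed Y1=1, Y2=1.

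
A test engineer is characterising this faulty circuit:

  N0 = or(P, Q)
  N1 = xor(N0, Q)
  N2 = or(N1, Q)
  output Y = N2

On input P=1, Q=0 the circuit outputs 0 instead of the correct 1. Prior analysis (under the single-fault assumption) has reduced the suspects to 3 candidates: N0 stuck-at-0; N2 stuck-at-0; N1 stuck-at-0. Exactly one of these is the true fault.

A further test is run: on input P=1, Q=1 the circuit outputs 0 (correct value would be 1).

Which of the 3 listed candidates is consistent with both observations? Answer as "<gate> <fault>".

N2 stuck-at-0

Evaluate each candidate on input P=1, Q=1:
  N0 stuck-at-0: N0=0 [stuck-at-0], N1=1, N2=1 → 1 — eliminated
  N2 stuck-at-0: N0=1, N1=0, N2=0 [stuck-at-0] → 0 — matches
  N1 stuck-at-0: N0=1, N1=0 [stuck-at-0], N2=1 → 1 — eliminated
Only N2 stuck-at-0 reproduces the observed 0.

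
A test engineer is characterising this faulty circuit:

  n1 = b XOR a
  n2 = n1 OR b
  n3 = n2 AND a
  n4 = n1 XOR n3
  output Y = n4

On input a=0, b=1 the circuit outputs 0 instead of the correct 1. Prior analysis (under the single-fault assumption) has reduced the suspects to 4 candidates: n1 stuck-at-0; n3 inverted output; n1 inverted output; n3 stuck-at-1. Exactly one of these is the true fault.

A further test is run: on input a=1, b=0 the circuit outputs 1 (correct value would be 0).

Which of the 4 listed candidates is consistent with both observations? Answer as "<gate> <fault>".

Evaluate each candidate on input a=1, b=0:
  n1 stuck-at-0: n1=0 [stuck-at-0], n2=0, n3=0, n4=0 → 0 — eliminated
  n3 inverted output: n1=1, n2=1, n3=0 [inverted output], n4=1 → 1 — matches
  n1 inverted output: n1=0 [inverted output], n2=0, n3=0, n4=0 → 0 — eliminated
  n3 stuck-at-1: n1=1, n2=1, n3=1 [stuck-at-1], n4=0 → 0 — eliminated
Only n3 inverted output reproduces the observed 1.

n3 inverted output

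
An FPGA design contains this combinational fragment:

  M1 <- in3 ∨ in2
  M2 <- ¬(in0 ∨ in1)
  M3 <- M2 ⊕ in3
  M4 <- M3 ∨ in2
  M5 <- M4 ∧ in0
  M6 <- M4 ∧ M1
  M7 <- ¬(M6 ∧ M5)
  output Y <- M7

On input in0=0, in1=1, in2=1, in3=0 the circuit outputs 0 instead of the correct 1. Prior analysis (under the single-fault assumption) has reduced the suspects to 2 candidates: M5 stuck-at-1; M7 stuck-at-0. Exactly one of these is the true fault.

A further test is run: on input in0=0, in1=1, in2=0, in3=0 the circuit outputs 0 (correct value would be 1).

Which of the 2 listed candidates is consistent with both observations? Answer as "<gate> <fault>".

M7 stuck-at-0

Evaluate each candidate on input in0=0, in1=1, in2=0, in3=0:
  M5 stuck-at-1: M1=0, M2=0, M3=0, M4=0, M5=1 [stuck-at-1], M6=0, M7=1 → 1 — eliminated
  M7 stuck-at-0: M1=0, M2=0, M3=0, M4=0, M5=0, M6=0, M7=0 [stuck-at-0] → 0 — matches
Only M7 stuck-at-0 reproduces the observed 0.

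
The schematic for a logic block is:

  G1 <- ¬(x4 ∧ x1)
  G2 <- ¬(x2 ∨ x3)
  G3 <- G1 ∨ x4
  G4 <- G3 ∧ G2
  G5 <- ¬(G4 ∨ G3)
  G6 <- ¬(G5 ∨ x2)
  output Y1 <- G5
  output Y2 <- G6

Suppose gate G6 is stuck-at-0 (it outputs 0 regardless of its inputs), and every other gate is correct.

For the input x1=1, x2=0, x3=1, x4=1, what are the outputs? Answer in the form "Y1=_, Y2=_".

Y1=0, Y2=0

Propagate with G6 forced: G1=0, G2=0, G3=1, G4=0, G5=0, G6=0 [stuck-at-0].
So the outputs are Y1=0, Y2=0. (Without the fault they would be Y1=0, Y2=1.)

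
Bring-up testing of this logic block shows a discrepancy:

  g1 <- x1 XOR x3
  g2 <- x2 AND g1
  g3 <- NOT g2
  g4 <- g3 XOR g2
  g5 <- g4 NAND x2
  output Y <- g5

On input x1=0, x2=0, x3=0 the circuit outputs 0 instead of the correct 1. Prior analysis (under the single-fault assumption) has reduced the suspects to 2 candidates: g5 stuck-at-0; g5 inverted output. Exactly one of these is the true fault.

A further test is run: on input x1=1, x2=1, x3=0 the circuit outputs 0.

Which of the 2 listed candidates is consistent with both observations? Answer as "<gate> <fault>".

Evaluate each candidate on input x1=1, x2=1, x3=0:
  g5 stuck-at-0: g1=1, g2=1, g3=0, g4=1, g5=0 [stuck-at-0] → 0 — matches
  g5 inverted output: g1=1, g2=1, g3=0, g4=1, g5=1 [inverted output] → 1 — eliminated
Only g5 stuck-at-0 reproduces the observed 0.

g5 stuck-at-0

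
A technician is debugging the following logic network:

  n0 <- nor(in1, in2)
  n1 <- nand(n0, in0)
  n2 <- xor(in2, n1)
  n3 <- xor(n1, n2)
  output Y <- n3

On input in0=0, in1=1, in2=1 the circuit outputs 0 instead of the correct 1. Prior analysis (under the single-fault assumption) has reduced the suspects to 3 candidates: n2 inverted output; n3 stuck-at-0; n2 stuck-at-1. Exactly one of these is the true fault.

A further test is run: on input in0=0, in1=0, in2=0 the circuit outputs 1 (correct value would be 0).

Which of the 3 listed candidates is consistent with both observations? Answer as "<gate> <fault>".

n2 inverted output

Evaluate each candidate on input in0=0, in1=0, in2=0:
  n2 inverted output: n0=1, n1=1, n2=0 [inverted output], n3=1 → 1 — matches
  n3 stuck-at-0: n0=1, n1=1, n2=1, n3=0 [stuck-at-0] → 0 — eliminated
  n2 stuck-at-1: n0=1, n1=1, n2=1 [stuck-at-1], n3=0 → 0 — eliminated
Only n2 inverted output reproduces the observed 1.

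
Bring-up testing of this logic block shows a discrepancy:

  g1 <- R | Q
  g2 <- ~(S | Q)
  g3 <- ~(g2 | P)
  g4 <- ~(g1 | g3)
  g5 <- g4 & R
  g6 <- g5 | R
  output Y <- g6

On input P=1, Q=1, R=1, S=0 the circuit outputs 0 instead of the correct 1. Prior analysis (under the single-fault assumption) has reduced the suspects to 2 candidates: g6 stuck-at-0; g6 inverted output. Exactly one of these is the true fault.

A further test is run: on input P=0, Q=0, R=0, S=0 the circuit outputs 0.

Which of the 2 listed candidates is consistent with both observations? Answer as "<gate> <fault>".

g6 stuck-at-0

Evaluate each candidate on input P=0, Q=0, R=0, S=0:
  g6 stuck-at-0: g1=0, g2=1, g3=0, g4=1, g5=0, g6=0 [stuck-at-0] → 0 — matches
  g6 inverted output: g1=0, g2=1, g3=0, g4=1, g5=0, g6=1 [inverted output] → 1 — eliminated
Only g6 stuck-at-0 reproduces the observed 0.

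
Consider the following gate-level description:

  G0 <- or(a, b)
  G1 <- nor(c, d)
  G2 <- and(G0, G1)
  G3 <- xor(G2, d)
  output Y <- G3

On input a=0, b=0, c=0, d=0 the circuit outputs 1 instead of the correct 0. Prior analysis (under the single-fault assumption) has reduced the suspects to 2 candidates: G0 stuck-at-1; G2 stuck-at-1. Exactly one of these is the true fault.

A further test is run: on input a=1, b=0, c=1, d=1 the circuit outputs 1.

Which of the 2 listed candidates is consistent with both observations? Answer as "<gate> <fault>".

G0 stuck-at-1

Evaluate each candidate on input a=1, b=0, c=1, d=1:
  G0 stuck-at-1: G0=1 [stuck-at-1], G1=0, G2=0, G3=1 → 1 — matches
  G2 stuck-at-1: G0=1, G1=0, G2=1 [stuck-at-1], G3=0 → 0 — eliminated
Only G0 stuck-at-1 reproduces the observed 1.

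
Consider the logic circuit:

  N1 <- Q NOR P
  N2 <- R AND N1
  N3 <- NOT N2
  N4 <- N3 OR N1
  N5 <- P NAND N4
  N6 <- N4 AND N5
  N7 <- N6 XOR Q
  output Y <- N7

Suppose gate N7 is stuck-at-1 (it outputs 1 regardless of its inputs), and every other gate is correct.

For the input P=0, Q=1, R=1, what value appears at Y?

Propagate with N7 forced: N1=0, N2=0, N3=1, N4=1, N5=1, N6=1, N7=1 [stuck-at-1].
So Y = 1. (Without the fault it would be 0.)

1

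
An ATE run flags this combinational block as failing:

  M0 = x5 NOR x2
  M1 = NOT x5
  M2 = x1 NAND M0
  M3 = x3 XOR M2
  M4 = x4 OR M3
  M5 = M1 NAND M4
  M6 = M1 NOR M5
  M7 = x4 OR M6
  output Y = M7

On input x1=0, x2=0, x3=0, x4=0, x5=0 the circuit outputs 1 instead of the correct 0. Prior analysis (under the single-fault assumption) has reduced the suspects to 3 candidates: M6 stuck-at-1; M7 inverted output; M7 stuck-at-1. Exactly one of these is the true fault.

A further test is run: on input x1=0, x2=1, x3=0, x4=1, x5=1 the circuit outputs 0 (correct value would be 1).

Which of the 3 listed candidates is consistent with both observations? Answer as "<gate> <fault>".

Evaluate each candidate on input x1=0, x2=1, x3=0, x4=1, x5=1:
  M6 stuck-at-1: M0=0, M1=0, M2=1, M3=1, M4=1, M5=1, M6=1 [stuck-at-1], M7=1 → 1 — eliminated
  M7 inverted output: M0=0, M1=0, M2=1, M3=1, M4=1, M5=1, M6=0, M7=0 [inverted output] → 0 — matches
  M7 stuck-at-1: M0=0, M1=0, M2=1, M3=1, M4=1, M5=1, M6=0, M7=1 [stuck-at-1] → 1 — eliminated
Only M7 inverted output reproduces the observed 0.

M7 inverted output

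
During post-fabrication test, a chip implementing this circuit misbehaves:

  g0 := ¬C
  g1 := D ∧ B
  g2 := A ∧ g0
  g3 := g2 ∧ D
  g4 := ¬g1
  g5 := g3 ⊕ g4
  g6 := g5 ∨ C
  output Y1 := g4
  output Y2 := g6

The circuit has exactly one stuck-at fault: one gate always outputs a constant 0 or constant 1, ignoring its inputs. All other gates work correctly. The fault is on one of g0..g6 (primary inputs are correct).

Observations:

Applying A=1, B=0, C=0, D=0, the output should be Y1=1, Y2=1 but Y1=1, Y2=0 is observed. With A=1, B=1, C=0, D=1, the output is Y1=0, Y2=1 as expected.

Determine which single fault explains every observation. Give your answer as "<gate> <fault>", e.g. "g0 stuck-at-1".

g3 stuck-at-1

Fault-free values for test 1 (A=1, B=0, C=0, D=0): g0=1, g1=0, g2=1, g3=0, g4=1, g5=1, g6=1, giving Y1=1, Y2=1. Observed Y1=1, Y2=0.
Test 1: faults giving observed Y1=1, Y2=0 are {g3 stuck-at-1, g5 stuck-at-0, g6 stuck-at-0}.
Test 2 (A=1, B=1, C=0, D=1): fault-free g0=1, g1=1, g2=1, g3=1, g4=0, g5=1, g6=1 → Y1=0, Y2=1; observed Y1=0, Y2=1. Eliminates g5 stuck-at-0, g6 stuck-at-0.
Only g3 stuck-at-1 is consistent with every test.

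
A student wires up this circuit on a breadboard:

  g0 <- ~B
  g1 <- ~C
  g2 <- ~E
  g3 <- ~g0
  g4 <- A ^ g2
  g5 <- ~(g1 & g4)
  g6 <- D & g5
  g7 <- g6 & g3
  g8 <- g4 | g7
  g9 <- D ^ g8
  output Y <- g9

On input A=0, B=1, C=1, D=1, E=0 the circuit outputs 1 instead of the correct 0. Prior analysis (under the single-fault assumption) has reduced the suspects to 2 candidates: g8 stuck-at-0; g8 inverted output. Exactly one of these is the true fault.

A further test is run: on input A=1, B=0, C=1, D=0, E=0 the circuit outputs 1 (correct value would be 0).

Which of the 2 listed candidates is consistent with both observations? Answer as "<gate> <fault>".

Evaluate each candidate on input A=1, B=0, C=1, D=0, E=0:
  g8 stuck-at-0: g0=1, g1=0, g2=1, g3=0, g4=0, g5=1, g6=0, g7=0, g8=0 [stuck-at-0], g9=0 → 0 — eliminated
  g8 inverted output: g0=1, g1=0, g2=1, g3=0, g4=0, g5=1, g6=0, g7=0, g8=1 [inverted output], g9=1 → 1 — matches
Only g8 inverted output reproduces the observed 1.

g8 inverted output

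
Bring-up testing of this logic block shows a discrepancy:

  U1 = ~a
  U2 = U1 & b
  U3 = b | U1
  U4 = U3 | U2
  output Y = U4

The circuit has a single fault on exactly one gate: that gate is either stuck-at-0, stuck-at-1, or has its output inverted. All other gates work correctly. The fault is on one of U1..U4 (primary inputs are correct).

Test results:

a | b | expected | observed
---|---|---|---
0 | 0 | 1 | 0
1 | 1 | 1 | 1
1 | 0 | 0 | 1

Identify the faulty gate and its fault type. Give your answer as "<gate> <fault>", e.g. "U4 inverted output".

Fault-free values for test 1 (a=0, b=0): U1=1, U2=0, U3=1, U4=1, giving Y=1. Observed 0.
Test 1: faults giving observed 0 are {U1 stuck-at-0, U1 inverted output, U3 stuck-at-0, U3 inverted output, U4 stuck-at-0, U4 inverted output}.
Test 2 (a=1, b=1): fault-free U1=0, U2=0, U3=1, U4=1 → 1; observed 1. Eliminates U3 stuck-at-0, U3 inverted output, U4 stuck-at-0, U4 inverted output.
Test 3 (a=1, b=0): fault-free U1=0, U2=0, U3=0, U4=0 → 0; observed 1. Eliminates U1 stuck-at-0.
Only U1 inverted output is consistent with every test.

U1 inverted output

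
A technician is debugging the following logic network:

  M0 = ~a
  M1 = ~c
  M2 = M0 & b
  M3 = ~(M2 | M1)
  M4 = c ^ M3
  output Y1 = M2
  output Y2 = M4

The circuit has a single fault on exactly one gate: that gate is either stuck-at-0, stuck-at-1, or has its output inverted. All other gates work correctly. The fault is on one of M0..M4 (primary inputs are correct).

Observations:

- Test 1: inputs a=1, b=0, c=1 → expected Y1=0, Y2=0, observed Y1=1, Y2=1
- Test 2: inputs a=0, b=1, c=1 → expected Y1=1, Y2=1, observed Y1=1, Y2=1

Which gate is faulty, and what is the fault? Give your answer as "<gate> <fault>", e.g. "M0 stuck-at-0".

M2 stuck-at-1

Fault-free values for test 1 (a=1, b=0, c=1): M0=0, M1=0, M2=0, M3=1, M4=0, giving Y1=0, Y2=0. Observed Y1=1, Y2=1.
Test 1: faults giving observed Y1=1, Y2=1 are {M2 stuck-at-1, M2 inverted output}.
Test 2 (a=0, b=1, c=1): fault-free M0=1, M1=0, M2=1, M3=0, M4=1 → Y1=1, Y2=1; observed Y1=1, Y2=1. Eliminates M2 inverted output.
Only M2 stuck-at-1 is consistent with every test.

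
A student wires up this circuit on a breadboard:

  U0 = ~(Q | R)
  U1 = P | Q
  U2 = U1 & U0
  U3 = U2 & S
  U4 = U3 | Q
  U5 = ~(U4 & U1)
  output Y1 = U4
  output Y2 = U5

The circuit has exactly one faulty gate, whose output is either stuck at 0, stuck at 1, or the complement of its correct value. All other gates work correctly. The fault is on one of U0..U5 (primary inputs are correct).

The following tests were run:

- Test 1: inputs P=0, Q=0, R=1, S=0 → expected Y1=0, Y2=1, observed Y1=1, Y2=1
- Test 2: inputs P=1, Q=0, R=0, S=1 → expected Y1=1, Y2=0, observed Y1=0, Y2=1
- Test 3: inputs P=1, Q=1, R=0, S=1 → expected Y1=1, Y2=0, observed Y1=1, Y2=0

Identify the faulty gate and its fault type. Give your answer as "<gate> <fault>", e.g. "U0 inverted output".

Fault-free values for test 1 (P=0, Q=0, R=1, S=0): U0=0, U1=0, U2=0, U3=0, U4=0, U5=1, giving Y1=0, Y2=1. Observed Y1=1, Y2=1.
Test 1: faults giving observed Y1=1, Y2=1 are {U3 stuck-at-1, U3 inverted output, U4 stuck-at-1, U4 inverted output}.
Test 2 (P=1, Q=0, R=0, S=1): fault-free U0=1, U1=1, U2=1, U3=1, U4=1, U5=0 → Y1=1, Y2=0; observed Y1=0, Y2=1. Eliminates U3 stuck-at-1, U4 stuck-at-1.
Test 3 (P=1, Q=1, R=0, S=1): fault-free U0=0, U1=1, U2=0, U3=0, U4=1, U5=0 → Y1=1, Y2=0; observed Y1=1, Y2=0. Eliminates U4 inverted output.
Only U3 inverted output is consistent with every test.

U3 inverted output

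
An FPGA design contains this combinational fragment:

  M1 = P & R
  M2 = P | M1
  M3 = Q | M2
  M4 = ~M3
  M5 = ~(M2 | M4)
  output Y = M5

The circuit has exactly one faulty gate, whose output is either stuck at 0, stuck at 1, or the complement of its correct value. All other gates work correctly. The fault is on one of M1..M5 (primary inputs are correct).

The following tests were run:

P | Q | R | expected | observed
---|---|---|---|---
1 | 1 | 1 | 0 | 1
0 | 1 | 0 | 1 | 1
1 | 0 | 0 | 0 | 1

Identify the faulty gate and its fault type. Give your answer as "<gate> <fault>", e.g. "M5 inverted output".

Fault-free values for test 1 (P=1, Q=1, R=1): M1=1, M2=1, M3=1, M4=0, M5=0, giving Y=0. Observed 1.
Test 1: faults giving observed 1 are {M2 stuck-at-0, M2 inverted output, M5 stuck-at-1, M5 inverted output}.
Test 2 (P=0, Q=1, R=0): fault-free M1=0, M2=0, M3=1, M4=0, M5=1 → 1; observed 1. Eliminates M2 inverted output, M5 inverted output.
Test 3 (P=1, Q=0, R=0): fault-free M1=0, M2=1, M3=1, M4=0, M5=0 → 0; observed 1. Eliminates M2 stuck-at-0.
Only M5 stuck-at-1 is consistent with every test.

M5 stuck-at-1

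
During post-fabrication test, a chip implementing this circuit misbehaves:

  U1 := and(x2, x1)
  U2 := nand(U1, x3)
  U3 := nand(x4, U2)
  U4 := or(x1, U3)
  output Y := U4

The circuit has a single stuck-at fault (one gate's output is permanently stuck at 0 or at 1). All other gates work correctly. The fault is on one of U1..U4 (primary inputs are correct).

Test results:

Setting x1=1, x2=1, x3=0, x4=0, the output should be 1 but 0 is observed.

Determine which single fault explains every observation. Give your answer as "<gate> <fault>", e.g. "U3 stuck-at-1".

U4 stuck-at-0

Fault-free values for test 1 (x1=1, x2=1, x3=0, x4=0): U1=1, U2=1, U3=1, U4=1, giving Y=1. Observed 0.
Test 1: faults giving observed 0 are {U4 stuck-at-0}.
Only U4 stuck-at-0 is consistent with every test.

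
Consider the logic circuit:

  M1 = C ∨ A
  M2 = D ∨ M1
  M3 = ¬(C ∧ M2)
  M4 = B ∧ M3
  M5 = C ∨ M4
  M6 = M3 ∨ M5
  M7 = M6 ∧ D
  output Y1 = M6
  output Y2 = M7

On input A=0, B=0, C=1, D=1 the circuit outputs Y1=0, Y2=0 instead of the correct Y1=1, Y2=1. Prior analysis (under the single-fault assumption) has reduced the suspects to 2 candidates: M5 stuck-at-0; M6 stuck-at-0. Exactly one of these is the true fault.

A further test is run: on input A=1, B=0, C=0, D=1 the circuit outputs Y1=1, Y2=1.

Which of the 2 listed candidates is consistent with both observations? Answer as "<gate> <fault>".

M5 stuck-at-0

Evaluate each candidate on input A=1, B=0, C=0, D=1:
  M5 stuck-at-0: M1=1, M2=1, M3=1, M4=0, M5=0 [stuck-at-0], M6=1, M7=1 → Y1=1, Y2=1 — matches
  M6 stuck-at-0: M1=1, M2=1, M3=1, M4=0, M5=0, M6=0 [stuck-at-0], M7=0 → Y1=0, Y2=0 — eliminated
Only M5 stuck-at-0 reproduces the observed Y1=1, Y2=1.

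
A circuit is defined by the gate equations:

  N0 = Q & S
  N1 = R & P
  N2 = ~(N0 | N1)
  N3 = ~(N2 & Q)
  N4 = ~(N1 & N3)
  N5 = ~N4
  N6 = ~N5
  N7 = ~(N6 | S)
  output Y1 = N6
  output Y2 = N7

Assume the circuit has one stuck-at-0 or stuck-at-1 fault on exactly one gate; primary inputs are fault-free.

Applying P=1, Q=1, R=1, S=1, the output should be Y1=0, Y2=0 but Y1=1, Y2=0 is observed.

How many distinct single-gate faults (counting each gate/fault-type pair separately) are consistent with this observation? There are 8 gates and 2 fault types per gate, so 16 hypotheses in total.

Fault-free: N0=1, N1=1, N2=0, N3=1, N4=0, N5=1, N6=0, N7=0 → Y1=0, Y2=0. Observed Y1=1, Y2=0.
  N0: none of the 2 fault types match ✗
  N1: stuck-at-0 ✓; others ✗
  N2: stuck-at-1 ✓; others ✗
  N3: stuck-at-0 ✓; others ✗
  N4: stuck-at-1 ✓; others ✗
  N5: stuck-at-0 ✓; others ✗
  N6: stuck-at-1 ✓; others ✗
  N7: none of the 2 fault types match ✗
Consistent faults: {N1 stuck-at-0, N2 stuck-at-1, N3 stuck-at-0, N4 stuck-at-1, N5 stuck-at-0, N6 stuck-at-1} — 6 in all.

6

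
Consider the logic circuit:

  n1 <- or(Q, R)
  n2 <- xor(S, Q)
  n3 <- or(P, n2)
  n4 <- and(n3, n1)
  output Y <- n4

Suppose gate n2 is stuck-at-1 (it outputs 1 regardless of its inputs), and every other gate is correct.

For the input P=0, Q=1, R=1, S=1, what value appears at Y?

Propagate with n2 forced: n1=1, n2=1 [stuck-at-1], n3=1, n4=1.
So Y = 1. (Without the fault it would be 0.)

1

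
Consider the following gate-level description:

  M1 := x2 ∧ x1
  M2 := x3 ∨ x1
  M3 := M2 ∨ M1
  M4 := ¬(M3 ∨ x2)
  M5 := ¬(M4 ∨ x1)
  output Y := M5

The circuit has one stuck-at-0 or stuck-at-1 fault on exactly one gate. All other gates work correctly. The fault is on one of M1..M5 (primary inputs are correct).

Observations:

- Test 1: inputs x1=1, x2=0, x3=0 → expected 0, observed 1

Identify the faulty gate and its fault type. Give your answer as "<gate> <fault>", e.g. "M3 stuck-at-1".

Fault-free values for test 1 (x1=1, x2=0, x3=0): M1=0, M2=1, M3=1, M4=0, M5=0, giving Y=0. Observed 1.
Test 1: faults giving observed 1 are {M5 stuck-at-1}.
Only M5 stuck-at-1 is consistent with every test.

M5 stuck-at-1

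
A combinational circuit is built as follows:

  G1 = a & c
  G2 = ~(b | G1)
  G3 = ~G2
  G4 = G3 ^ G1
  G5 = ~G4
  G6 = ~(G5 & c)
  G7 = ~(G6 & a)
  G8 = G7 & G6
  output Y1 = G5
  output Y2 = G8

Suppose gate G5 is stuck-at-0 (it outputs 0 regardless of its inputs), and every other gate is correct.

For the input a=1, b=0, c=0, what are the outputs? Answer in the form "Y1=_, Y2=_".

Y1=0, Y2=0

Propagate with G5 forced: G1=0, G2=1, G3=0, G4=0, G5=0 [stuck-at-0], G6=1, G7=0, G8=0.
So the outputs are Y1=0, Y2=0. (Without the fault they would be Y1=1, Y2=0.)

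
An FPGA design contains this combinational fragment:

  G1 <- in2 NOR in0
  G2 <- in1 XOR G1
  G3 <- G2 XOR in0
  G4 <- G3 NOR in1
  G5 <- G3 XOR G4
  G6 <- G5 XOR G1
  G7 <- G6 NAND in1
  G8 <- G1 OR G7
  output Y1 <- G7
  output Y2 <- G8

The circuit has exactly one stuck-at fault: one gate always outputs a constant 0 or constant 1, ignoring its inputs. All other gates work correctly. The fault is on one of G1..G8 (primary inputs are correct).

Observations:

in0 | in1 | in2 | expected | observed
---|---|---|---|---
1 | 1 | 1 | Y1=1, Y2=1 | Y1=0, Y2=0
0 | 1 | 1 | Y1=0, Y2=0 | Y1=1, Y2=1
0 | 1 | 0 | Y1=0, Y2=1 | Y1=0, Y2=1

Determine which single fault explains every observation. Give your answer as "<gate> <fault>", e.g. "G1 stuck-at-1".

Fault-free values for test 1 (in0=1, in1=1, in2=1): G1=0, G2=1, G3=0, G4=0, G5=0, G6=0, G7=1, G8=1, giving Y1=1, Y2=1. Observed Y1=0, Y2=0.
Test 1: faults giving observed Y1=0, Y2=0 are {G2 stuck-at-0, G3 stuck-at-1, G4 stuck-at-1, G5 stuck-at-1, G6 stuck-at-1, G7 stuck-at-0}.
Test 2 (in0=0, in1=1, in2=1): fault-free G1=0, G2=1, G3=1, G4=0, G5=1, G6=1, G7=0, G8=0 → Y1=0, Y2=0; observed Y1=1, Y2=1. Eliminates G3 stuck-at-1, G5 stuck-at-1, G6 stuck-at-1, G7 stuck-at-0.
Test 3 (in0=0, in1=1, in2=0): fault-free G1=1, G2=0, G3=0, G4=0, G5=0, G6=1, G7=0, G8=1 → Y1=0, Y2=1; observed Y1=0, Y2=1. Eliminates G4 stuck-at-1.
Only G2 stuck-at-0 is consistent with every test.

G2 stuck-at-0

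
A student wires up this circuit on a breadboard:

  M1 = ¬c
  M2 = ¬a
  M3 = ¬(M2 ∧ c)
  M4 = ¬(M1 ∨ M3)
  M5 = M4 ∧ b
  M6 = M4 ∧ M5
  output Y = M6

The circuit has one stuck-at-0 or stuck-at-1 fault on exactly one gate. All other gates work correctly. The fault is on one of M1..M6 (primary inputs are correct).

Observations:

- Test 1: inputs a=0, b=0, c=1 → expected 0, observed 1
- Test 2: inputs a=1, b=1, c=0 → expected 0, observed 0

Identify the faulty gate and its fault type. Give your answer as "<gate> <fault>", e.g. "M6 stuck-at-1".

Fault-free values for test 1 (a=0, b=0, c=1): M1=0, M2=1, M3=0, M4=1, M5=0, M6=0, giving Y=0. Observed 1.
Test 1: faults giving observed 1 are {M5 stuck-at-1, M6 stuck-at-1}.
Test 2 (a=1, b=1, c=0): fault-free M1=1, M2=0, M3=1, M4=0, M5=0, M6=0 → 0; observed 0. Eliminates M6 stuck-at-1.
Only M5 stuck-at-1 is consistent with every test.

M5 stuck-at-1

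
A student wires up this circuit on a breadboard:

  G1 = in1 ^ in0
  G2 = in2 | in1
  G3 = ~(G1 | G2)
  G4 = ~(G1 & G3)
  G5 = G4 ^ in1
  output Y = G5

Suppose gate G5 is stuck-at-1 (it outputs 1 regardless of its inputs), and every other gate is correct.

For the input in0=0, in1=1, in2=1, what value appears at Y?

Propagate with G5 forced: G1=1, G2=1, G3=0, G4=1, G5=1 [stuck-at-1].
So Y = 1. (Without the fault it would be 0.)

1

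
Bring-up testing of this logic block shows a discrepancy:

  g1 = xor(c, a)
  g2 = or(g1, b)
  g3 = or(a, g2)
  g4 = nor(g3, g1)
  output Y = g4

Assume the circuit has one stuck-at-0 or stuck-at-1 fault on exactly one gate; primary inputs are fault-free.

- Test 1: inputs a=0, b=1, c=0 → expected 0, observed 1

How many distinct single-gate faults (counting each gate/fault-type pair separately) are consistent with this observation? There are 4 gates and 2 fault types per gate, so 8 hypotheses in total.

3

Fault-free: g1=0, g2=1, g3=1, g4=0 → 0. Observed 1.
  g1 stuck-at-0: output 0 ✗
  g1 stuck-at-1: output 0 ✗
  g2 stuck-at-0: output 1 ✓
  g2 stuck-at-1: output 0 ✗
  g3 stuck-at-0: output 1 ✓
  g3 stuck-at-1: output 0 ✗
  g4 stuck-at-0: output 0 ✗
  g4 stuck-at-1: output 1 ✓
Consistent faults: {g2 stuck-at-0, g3 stuck-at-0, g4 stuck-at-1} — 3 in all.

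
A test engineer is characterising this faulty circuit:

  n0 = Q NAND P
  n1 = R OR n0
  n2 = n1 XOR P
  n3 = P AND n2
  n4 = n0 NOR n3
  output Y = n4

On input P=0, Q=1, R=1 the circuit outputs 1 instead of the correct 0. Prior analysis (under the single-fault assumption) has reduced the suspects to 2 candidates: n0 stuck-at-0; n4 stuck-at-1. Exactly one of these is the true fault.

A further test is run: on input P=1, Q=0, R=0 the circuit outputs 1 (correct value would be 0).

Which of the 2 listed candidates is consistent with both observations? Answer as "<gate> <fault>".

n4 stuck-at-1

Evaluate each candidate on input P=1, Q=0, R=0:
  n0 stuck-at-0: n0=0 [stuck-at-0], n1=0, n2=1, n3=1, n4=0 → 0 — eliminated
  n4 stuck-at-1: n0=1, n1=1, n2=0, n3=0, n4=1 [stuck-at-1] → 1 — matches
Only n4 stuck-at-1 reproduces the observed 1.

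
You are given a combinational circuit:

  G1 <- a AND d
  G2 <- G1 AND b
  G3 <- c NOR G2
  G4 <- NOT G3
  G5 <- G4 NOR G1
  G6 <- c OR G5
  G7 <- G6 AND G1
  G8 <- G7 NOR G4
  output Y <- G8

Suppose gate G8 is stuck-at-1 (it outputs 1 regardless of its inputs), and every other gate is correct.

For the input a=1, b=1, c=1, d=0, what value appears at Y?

1

Propagate with G8 forced: G1=0, G2=0, G3=0, G4=1, G5=0, G6=1, G7=0, G8=1 [stuck-at-1].
So Y = 1. (Without the fault it would be 0.)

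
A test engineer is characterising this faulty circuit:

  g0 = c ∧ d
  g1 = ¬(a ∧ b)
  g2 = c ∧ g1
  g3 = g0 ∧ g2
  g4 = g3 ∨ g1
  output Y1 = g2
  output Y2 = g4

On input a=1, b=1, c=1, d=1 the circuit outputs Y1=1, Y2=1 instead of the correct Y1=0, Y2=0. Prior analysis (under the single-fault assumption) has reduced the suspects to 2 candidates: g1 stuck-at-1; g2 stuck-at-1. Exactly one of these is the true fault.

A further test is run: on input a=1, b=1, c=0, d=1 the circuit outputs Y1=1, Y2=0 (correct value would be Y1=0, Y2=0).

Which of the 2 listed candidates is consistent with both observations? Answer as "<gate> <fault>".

g2 stuck-at-1

Evaluate each candidate on input a=1, b=1, c=0, d=1:
  g1 stuck-at-1: g0=0, g1=1 [stuck-at-1], g2=0, g3=0, g4=1 → Y1=0, Y2=1 — eliminated
  g2 stuck-at-1: g0=0, g1=0, g2=1 [stuck-at-1], g3=0, g4=0 → Y1=1, Y2=0 — matches
Only g2 stuck-at-1 reproduces the observed Y1=1, Y2=0.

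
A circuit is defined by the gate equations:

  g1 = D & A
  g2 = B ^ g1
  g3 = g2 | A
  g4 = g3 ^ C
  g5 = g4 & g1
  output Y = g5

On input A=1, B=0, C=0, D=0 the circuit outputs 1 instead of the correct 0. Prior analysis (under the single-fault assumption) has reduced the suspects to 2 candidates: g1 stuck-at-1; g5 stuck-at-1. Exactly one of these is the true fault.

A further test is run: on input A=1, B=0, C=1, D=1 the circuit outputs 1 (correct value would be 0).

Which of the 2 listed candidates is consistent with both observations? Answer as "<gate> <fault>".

g5 stuck-at-1

Evaluate each candidate on input A=1, B=0, C=1, D=1:
  g1 stuck-at-1: g1=1 [stuck-at-1], g2=1, g3=1, g4=0, g5=0 → 0 — eliminated
  g5 stuck-at-1: g1=1, g2=1, g3=1, g4=0, g5=1 [stuck-at-1] → 1 — matches
Only g5 stuck-at-1 reproduces the observed 1.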